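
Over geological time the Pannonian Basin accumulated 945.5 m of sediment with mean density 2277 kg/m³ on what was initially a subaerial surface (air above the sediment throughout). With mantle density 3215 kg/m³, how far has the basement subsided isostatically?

670 m

Subaerial load: s = t ρ_sed / ρ_m = 945.5 m × 2277/3215 = 670 m.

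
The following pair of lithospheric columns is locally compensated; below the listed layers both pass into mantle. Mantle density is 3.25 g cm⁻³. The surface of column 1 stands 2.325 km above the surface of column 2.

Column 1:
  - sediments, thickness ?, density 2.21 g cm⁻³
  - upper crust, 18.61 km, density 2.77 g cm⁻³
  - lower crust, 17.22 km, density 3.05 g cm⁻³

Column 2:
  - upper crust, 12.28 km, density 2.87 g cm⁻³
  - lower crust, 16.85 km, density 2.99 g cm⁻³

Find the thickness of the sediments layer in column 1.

4.06 km

Take the compensation level at the base of the deeper column (depth z_c below the surface of column 1) and equate Σ ρ_i t_i down to z_c; mantle fills any gap and the z_c terms cancel.
Column 1: x×2.21 + 18.61×2.77 + 17.22×3.05 + (z_c − 35.83 − x)×3.25
Column 2: 2.325×0 + 12.28×2.87 + 16.85×2.99 + (z_c − 2.325 − 29.13)×3.25
The z_c×3.25 term appears on both sides and cancels. Collect the known terms of each column as K = Σ(ρt)_known − 3.25 × (depth of known layers): K_1 = 104.0707 − 3.25×35.83 = −12.3768; K_2 = 85.6251 − 3.25×(2.325 + 29.13) = −16.60365.
Balance: K_1 − x×(3.25 − 2.21) = K_2, so x = (K_1 − K_2)/(3.25 − 2.21) = 4.22685/1.04 = 4.06 km.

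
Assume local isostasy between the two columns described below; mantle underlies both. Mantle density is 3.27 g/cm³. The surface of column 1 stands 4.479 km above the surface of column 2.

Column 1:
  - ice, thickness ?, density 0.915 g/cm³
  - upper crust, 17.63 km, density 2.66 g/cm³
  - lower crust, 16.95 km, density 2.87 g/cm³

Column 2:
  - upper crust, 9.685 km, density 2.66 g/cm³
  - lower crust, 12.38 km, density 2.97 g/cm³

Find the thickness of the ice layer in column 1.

Take the compensation level at the base of the deeper column (depth z_c below the surface of column 1) and equate Σ ρ_i t_i down to z_c; mantle fills any gap and the z_c terms cancel.
Column 1: x×0.915 + 17.63×2.66 + 16.95×2.87 + (z_c − 34.58 − x)×3.27
Column 2: 4.479×0 + 9.685×2.66 + 12.38×2.97 + (z_c − 4.479 − 22.065)×3.27
The z_c×3.27 term appears on both sides and cancels. Collect the known terms of each column as K = Σ(ρt)_known − 3.27 × (depth of known layers): K_1 = 95.5423 − 3.27×34.58 = −17.5343; K_2 = 62.5307 − 3.27×(4.479 + 22.065) = −24.26818.
Balance: K_1 − x×(3.27 − 0.915) = K_2, so x = (K_1 − K_2)/(3.27 − 0.915) = 6.73388/2.355 = 2.86 km.

2.86 km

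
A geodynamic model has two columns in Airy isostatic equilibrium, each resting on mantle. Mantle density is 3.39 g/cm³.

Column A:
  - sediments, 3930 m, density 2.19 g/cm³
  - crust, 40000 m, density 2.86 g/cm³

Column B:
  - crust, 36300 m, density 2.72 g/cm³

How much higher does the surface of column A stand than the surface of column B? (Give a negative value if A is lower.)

For any compensation level in the mantle, the mantle terms cancel and isostasy reduces to e = (Σt_A − Σt_B) − (Σ(ρt)_A − Σ(ρt)_B) / ρ_m.
Σt_A = 43930 m; Σt_B = 36300 m; Σ(ρt)_A = 123006.7; Σ(ρt)_B = 98736 (in m·g/cm³).
e = (43930 − 36300) − (123006.7 − 98736) / 3.39 = 471 m.

471 m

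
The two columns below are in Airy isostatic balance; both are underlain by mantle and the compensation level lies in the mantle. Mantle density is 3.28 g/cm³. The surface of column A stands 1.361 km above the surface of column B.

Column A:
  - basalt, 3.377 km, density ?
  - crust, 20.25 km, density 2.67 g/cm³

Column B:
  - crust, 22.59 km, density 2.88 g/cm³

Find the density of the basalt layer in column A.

2.94 g/cm³

Take the compensation level at the base of the deeper column (depth z_c below the surface of column A) and equate Σ ρ_i t_i down to z_c; mantle fills any gap and the z_c terms cancel.
Column A: 3.377×ρ + 20.25×2.67 + (z_c − 23.627)×3.28
Column B: 1.361×0 + 22.59×2.88 + (z_c − 1.361 − 22.59)×3.28
The z_c×3.28 term appears on both sides and cancels. Collect the known terms of each column as K = Σ(ρt)_known − 3.28 × (depth of known layers): K_A = 54.0675 − 3.28×23.627 = −23.42906; K_B = 65.0592 − 3.28×(1.361 + 22.59) = −13.50008.
Balance: K_A + 3.377×ρ = K_B, so ρ = (K_B − K_A)/3.377 = 9.92898/3.377 = 2.94 g/cm³.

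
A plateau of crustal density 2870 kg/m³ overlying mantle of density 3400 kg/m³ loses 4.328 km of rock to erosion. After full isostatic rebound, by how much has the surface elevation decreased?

Rebound u = e ρ_c/ρ_m = 4.328 km × 2870/3400 = 3.653 km.
Net surface drop = e − u = 4.328 km − 3.653 km = e (ρ_m − ρ_c)/ρ_m = 0.675 km.

0.675 km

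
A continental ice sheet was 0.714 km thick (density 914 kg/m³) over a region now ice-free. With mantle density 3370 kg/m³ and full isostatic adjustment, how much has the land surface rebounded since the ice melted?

Removing the load lets mantle flow back in; uplift u satisfies ρ_ice t = ρ_m u.
u = t ρ_ice/ρ_m = 0.714 km × 914/3370 = 0.194 km.

0.194 km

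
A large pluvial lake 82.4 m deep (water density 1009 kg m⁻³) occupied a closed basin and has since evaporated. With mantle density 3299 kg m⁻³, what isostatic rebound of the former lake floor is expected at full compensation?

u = d ρ_w/ρ_m = 82.4 m × 1009/3299 = 25.2 m.

25.2 m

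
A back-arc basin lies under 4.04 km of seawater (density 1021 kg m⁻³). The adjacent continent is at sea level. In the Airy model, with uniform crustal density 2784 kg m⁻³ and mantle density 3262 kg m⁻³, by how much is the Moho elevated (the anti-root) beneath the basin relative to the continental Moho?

14.9 km

Isostatic balance requires: replacing crust with seawater at the top is compensated by replacing crust with mantle at the base: d (ρ_c − ρ_w) = a (ρ_m − ρ_c).
a = d (ρ_c − ρ_w)/(ρ_m − ρ_c) = 4.04 km × 1763/478 = 14.9 km.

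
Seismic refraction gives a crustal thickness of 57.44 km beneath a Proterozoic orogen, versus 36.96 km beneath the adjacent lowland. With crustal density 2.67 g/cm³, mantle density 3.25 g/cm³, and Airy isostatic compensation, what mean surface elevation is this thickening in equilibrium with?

3.65 km

Excess crust Δ = 57.44 km − 36.96 km = 20.48 km, split between elevation h and root r with h + r = Δ.
Airy balance ρ_c h = (ρ_m − ρ_c) r gives r = h ρ_c/(ρ_m − ρ_c), so h (1 + ρ_c/(ρ_m − ρ_c)) = Δ, i.e. h = Δ (ρ_m − ρ_c)/ρ_m.
h = 20.48 km × 0.58/3.25 = 3.65 km.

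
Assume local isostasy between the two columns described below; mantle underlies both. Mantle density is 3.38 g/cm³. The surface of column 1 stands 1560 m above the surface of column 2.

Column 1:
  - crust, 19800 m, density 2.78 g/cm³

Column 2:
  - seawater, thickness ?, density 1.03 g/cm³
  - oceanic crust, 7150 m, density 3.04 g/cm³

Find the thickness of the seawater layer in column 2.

Take the compensation level at the base of the deeper column (depth z_c below the surface of column 1) and equate Σ ρ_i t_i down to z_c; mantle fills any gap and the z_c terms cancel.
Column 1: 19800×2.78 + (z_c − 19800)×3.38
Column 2: 1560×0 + x×1.03 + 7150×3.04 + (z_c − 1560 − 7150 − x)×3.38
The z_c×3.38 term appears on both sides and cancels. Collect the known terms of each column as K = Σ(ρt)_known − 3.38 × (depth of known layers): K_1 = 55044 − 3.38×19800 = −11880; K_2 = 21736 − 3.38×(1560 + 7150) = −7703.8.
Balance: K_1 = K_2 − x×(3.38 − 1.03), so x = (K_2 − K_1)/(3.38 − 1.03) = 4176.2/2.35 = 1780 m.

1780 m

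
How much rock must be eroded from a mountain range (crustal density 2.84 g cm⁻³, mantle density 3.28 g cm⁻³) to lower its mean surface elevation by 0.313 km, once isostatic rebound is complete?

Net drop Δ = e − u = e − e ρ_c/ρ_m = e (ρ_m − ρ_c)/ρ_m.
e = Δ ρ_m/(ρ_m − ρ_c) = 0.313 km × 3.28/0.44 = 2.33 km.

2.33 km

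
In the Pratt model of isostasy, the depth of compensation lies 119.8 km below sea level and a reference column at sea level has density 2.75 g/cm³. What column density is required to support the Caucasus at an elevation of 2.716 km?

Pratt balance: ρ_ref D = ρ (D + h).
ρ = ρ_ref D/(D + h) = 2.75 × 119.8 km/(119.8 km + 2.716 km) = 2.69 g/cm³.

2.69 g/cm³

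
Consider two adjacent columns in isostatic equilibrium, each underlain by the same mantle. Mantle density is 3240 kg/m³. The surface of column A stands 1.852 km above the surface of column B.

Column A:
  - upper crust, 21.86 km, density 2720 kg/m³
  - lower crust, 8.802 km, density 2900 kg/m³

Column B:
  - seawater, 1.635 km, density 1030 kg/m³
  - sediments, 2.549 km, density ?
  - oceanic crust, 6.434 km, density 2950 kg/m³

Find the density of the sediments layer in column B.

Take the compensation level at the base of the deeper column (depth z_c below the surface of column A) and equate Σ ρ_i t_i down to z_c; mantle fills any gap and the z_c terms cancel.
Column A: 21.86×2720 + 8.802×2900 + (z_c − 30.662)×3240
Column B: 1.852×0 + 1.635×1030 + 2.549×ρ + 6.434×2950 + (z_c − 1.852 − 10.618)×3240
The z_c×3240 term appears on both sides and cancels. Collect the known terms of each column as K = Σ(ρt)_known − 3240 × (depth of known layers): K_A = 84985 − 3240×30.662 = −14359.88; K_B = 20664.35 − 3240×(1.852 + 10.618) = −19738.45.
Balance: K_A = K_B + 2.549×ρ, so ρ = (K_A − K_B)/2.549 = 5378.57/2.549 = 2110 kg/m³.

2110 kg/m³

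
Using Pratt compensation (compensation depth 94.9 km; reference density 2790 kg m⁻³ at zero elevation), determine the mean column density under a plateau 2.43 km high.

2720 kg m⁻³

Pratt balance: ρ_ref D = ρ (D + h).
ρ = ρ_ref D/(D + h) = 2790 × 94.9 km/(94.9 km + 2.43 km) = 2720 kg m⁻³.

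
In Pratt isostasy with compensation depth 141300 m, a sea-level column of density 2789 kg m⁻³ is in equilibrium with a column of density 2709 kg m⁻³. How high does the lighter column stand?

ρ_ref D = ρ (D + h) → h = D (ρ_ref − ρ)/ρ.
h = 141300 m × (2789 − 2709)/2709 = 4170 m.

4170 m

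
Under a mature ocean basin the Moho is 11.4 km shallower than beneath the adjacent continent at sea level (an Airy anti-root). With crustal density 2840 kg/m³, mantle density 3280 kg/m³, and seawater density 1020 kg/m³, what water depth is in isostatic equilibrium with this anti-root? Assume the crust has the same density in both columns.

2.76 km

Replacing a thickness d of crust by seawater at the top must be balanced by replacing crust with mantle at the base: d (ρ_c − ρ_w) = a (ρ_m − ρ_c).
d = a (ρ_m − ρ_c)/(ρ_c − ρ_w) = 11.4 km × 440/1820 = 2.76 km.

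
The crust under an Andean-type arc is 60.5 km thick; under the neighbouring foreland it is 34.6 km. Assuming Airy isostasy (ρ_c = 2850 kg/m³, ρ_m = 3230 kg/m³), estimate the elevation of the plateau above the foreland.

Excess crust Δ = 60.5 km − 34.6 km = 25.9 km, split between elevation h and root r with h + r = Δ.
Airy balance ρ_c h = (ρ_m − ρ_c) r gives r = h ρ_c/(ρ_m − ρ_c), so h (1 + ρ_c/(ρ_m − ρ_c)) = Δ, i.e. h = Δ (ρ_m − ρ_c)/ρ_m.
h = 25.9 km × 380/3230 = 3.05 km.

3.05 km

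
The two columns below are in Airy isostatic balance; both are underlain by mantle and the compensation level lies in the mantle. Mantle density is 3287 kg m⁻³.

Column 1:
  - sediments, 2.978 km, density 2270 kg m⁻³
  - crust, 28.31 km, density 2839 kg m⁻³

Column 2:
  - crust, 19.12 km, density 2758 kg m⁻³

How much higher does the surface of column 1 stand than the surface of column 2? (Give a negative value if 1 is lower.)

1.7 km

For any compensation level in the mantle, the mantle terms cancel and isostasy reduces to e = (Σt_1 − Σt_2) − (Σ(ρt)_1 − Σ(ρt)_2) / ρ_m.
Σt_1 = 31.288 km; Σt_2 = 19.12 km; Σ(ρt)_1 = 87132.15; Σ(ρt)_2 = 52732.96 (in km·kg m⁻³).
e = (31.288 − 19.12) − (87132.15 − 52732.96) / 3287 = 1.7 km.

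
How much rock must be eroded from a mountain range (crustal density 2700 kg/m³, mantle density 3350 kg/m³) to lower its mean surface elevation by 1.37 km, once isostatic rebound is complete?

Net drop Δ = e − u = e − e ρ_c/ρ_m = e (ρ_m − ρ_c)/ρ_m.
e = Δ ρ_m/(ρ_m − ρ_c) = 1.37 km × 3350/650 = 7.06 km.

7.06 km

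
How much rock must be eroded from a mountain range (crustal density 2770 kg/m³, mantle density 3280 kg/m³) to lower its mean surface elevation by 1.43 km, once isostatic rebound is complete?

Net drop Δ = e − u = e − e ρ_c/ρ_m = e (ρ_m − ρ_c)/ρ_m.
e = Δ ρ_m/(ρ_m − ρ_c) = 1.43 km × 3280/510 = 9.2 km.

9.2 km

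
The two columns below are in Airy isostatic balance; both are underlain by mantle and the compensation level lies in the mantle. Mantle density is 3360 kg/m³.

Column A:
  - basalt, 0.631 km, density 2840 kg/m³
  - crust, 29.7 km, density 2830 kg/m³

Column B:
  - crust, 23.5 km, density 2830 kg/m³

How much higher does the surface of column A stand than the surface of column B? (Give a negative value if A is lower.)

1.08 km

For any compensation level in the mantle, the mantle terms cancel and isostasy reduces to e = (Σt_A − Σt_B) − (Σ(ρt)_A − Σ(ρt)_B) / ρ_m.
Σt_A = 30.331 km; Σt_B = 23.5 km; Σ(ρt)_A = 85843.04; Σ(ρt)_B = 66505 (in km·kg/m³).
e = (30.331 − 23.5) − (85843.04 − 66505) / 3360 = 1.08 km.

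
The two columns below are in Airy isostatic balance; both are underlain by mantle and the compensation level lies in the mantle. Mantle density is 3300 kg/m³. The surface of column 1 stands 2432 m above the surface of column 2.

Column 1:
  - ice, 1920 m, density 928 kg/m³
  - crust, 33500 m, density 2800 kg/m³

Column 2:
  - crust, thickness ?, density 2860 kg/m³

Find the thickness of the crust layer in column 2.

30200 m

Take the compensation level at the base of the deeper column (depth z_c below the surface of column 1) and equate Σ ρ_i t_i down to z_c; mantle fills any gap and the z_c terms cancel.
Column 1: 1920×928 + 33500×2800 + (z_c − 35420)×3300
Column 2: 2432×0 + x×2860 + (z_c − 2432 − 0 − x)×3300
The z_c×3300 term appears on both sides and cancels. Collect the known terms of each column as K = Σ(ρt)_known − 3300 × (depth of known layers): K_1 = 95581760 − 3300×35420 = −21304240; K_2 = 0 − 3300×(2432 + 0) = −8025600.
Balance: K_1 = K_2 − x×(3300 − 2860), so x = (K_2 − K_1)/(3300 − 2860) = 13278600/440 = 30200 m.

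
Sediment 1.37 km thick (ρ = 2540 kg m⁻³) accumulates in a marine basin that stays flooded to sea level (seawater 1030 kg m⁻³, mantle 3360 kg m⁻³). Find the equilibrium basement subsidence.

0.888 km

Submarine loading: the sediment displaces seawater, and the subsidence is in turn flooded, so s (ρ_m − ρ_w) = t (ρ_sed − ρ_w).
s = 1.37 km × (2540 − 1030) / (3360 − 1030) = 0.888 km.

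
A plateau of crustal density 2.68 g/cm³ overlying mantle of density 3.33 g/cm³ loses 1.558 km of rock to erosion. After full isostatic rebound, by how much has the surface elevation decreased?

0.304 km

Rebound u = e ρ_c/ρ_m = 1.558 km × 2.68/3.33 = 1.254 km.
Net surface drop = e − u = 1.558 km − 1.254 km = e (ρ_m − ρ_c)/ρ_m = 0.304 km.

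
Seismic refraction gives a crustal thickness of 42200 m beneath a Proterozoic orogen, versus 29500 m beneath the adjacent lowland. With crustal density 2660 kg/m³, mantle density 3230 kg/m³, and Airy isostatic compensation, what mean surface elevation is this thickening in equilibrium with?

Excess crust Δ = 42200 m − 29500 m = 12700 m, split between elevation h and root r with h + r = Δ.
Airy balance ρ_c h = (ρ_m − ρ_c) r gives r = h ρ_c/(ρ_m − ρ_c), so h (1 + ρ_c/(ρ_m − ρ_c)) = Δ, i.e. h = Δ (ρ_m − ρ_c)/ρ_m.
h = 12700 m × 570/3230 = 2240 m.

2240 m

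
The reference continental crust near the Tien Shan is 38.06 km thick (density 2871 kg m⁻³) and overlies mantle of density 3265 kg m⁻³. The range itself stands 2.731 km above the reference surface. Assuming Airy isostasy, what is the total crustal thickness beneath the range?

60.7 km

Root depth r = h ρ_c / (ρ_m − ρ_c) = 2.731 km × 2871 / 394 = 19.9 km.
Total thickness = T + h + r = 38.06 km + 2.731 km + 19.9 km = 60.7 km.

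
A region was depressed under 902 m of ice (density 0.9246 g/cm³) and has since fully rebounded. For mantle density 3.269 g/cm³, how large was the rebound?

255 m

Removing the load lets mantle flow back in; uplift u satisfies ρ_ice t = ρ_m u.
u = t ρ_ice/ρ_m = 902 m × 0.9246/3.269 = 255 m.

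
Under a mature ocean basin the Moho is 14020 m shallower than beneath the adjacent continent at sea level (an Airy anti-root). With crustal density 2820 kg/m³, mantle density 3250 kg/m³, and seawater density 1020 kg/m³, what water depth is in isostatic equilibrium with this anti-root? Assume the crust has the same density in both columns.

Replacing a thickness d of crust by seawater at the top must be balanced by replacing crust with mantle at the base: d (ρ_c − ρ_w) = a (ρ_m − ρ_c).
d = a (ρ_m − ρ_c)/(ρ_c − ρ_w) = 14020 m × 430/1800 = 3350 m.

3350 m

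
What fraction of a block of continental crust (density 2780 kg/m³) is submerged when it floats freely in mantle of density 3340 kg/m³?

0.832

Submerged fraction = ρ_obj/ρ_fluid = 2780/3340 = 0.832.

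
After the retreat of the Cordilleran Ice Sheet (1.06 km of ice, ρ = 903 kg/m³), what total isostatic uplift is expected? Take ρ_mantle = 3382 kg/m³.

Removing the load lets mantle flow back in; uplift u satisfies ρ_ice t = ρ_m u.
u = t ρ_ice/ρ_m = 1.06 km × 903/3382 = 0.283 km.

0.283 km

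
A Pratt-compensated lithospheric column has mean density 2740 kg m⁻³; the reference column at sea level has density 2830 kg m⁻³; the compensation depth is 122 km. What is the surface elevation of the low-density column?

ρ_ref D = ρ (D + h) → h = D (ρ_ref − ρ)/ρ.
h = 122 km × (2830 − 2740)/2740 = 4.01 km.

4.01 km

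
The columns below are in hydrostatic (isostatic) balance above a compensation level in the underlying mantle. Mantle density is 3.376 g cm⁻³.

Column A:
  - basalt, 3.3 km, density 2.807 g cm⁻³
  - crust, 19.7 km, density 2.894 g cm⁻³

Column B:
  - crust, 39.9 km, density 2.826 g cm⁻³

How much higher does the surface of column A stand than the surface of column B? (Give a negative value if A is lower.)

For any compensation level in the mantle, the mantle terms cancel and isostasy reduces to e = (Σt_A − Σt_B) − (Σ(ρt)_A − Σ(ρt)_B) / ρ_m.
Σt_A = 23 km; Σt_B = 39.9 km; Σ(ρt)_A = 66.2749; Σ(ρt)_B = 112.7574 (in km·g cm⁻³).
e = (23 − 39.9) − (66.2749 − 112.7574) / 3.376 = −3.13 km.

−3.13 km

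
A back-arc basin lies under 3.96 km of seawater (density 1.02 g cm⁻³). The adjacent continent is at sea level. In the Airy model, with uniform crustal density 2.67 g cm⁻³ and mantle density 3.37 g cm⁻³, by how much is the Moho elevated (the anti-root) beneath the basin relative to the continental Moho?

9.33 km

For local isostatic compensation: replacing crust with seawater at the top is compensated by replacing crust with mantle at the base: d (ρ_c − ρ_w) = a (ρ_m − ρ_c).
a = d (ρ_c − ρ_w)/(ρ_m − ρ_c) = 3.96 km × 1.65/0.7 = 9.33 km.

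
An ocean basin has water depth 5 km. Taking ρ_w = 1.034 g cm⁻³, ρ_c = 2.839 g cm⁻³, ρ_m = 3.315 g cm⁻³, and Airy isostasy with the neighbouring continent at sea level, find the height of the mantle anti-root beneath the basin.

19 km

Balancing pressure at the compensation depth: replacing crust with seawater at the top is compensated by replacing crust with mantle at the base: d (ρ_c − ρ_w) = a (ρ_m − ρ_c).
a = d (ρ_c − ρ_w)/(ρ_m − ρ_c) = 5 km × 1.805/0.476 = 19 km.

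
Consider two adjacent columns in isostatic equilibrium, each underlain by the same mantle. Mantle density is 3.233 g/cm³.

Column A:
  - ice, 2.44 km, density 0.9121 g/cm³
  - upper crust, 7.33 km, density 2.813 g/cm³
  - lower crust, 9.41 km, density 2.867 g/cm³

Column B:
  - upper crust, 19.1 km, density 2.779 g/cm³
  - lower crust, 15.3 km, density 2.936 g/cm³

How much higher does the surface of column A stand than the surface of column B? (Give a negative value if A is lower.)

For any compensation level in the mantle, the mantle terms cancel and isostasy reduces to e = (Σt_A − Σt_B) − (Σ(ρt)_A − Σ(ρt)_B) / ρ_m.
Σt_A = 19.18 km; Σt_B = 34.4 km; Σ(ρt)_A = 49.823284; Σ(ρt)_B = 97.9997 (in km·g/cm³).
e = (19.18 − 34.4) − (49.823284 − 97.9997) / 3.233 = −0.319 km.

−0.319 km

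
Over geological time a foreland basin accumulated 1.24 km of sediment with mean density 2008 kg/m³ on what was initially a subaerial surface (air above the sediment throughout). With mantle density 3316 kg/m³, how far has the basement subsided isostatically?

0.751 km

Subaerial load: s = t ρ_sed / ρ_m = 1.24 km × 2008/3316 = 0.751 km.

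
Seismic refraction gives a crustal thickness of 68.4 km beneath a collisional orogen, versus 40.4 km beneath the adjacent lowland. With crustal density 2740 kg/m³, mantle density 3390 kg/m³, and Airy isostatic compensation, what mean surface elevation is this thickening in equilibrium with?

5.37 km

Excess crust Δ = 68.4 km − 40.4 km = 28 km, split between elevation h and root r with h + r = Δ.
Airy balance ρ_c h = (ρ_m − ρ_c) r gives r = h ρ_c/(ρ_m − ρ_c), so h (1 + ρ_c/(ρ_m − ρ_c)) = Δ, i.e. h = Δ (ρ_m − ρ_c)/ρ_m.
h = 28 km × 650/3390 = 5.37 km.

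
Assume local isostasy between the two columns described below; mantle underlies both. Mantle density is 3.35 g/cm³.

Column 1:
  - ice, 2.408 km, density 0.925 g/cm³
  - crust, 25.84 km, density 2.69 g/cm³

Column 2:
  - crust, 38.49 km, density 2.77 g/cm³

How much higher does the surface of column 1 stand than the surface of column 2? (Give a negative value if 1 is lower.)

For any compensation level in the mantle, the mantle terms cancel and isostasy reduces to e = (Σt_1 − Σt_2) − (Σ(ρt)_1 − Σ(ρt)_2) / ρ_m.
Σt_1 = 28.248 km; Σt_2 = 38.49 km; Σ(ρt)_1 = 71.737; Σ(ρt)_2 = 106.6173 (in km·g/cm³).
e = (28.248 − 38.49) − (71.737 − 106.6173) / 3.35 = 0.17 km.

0.17 km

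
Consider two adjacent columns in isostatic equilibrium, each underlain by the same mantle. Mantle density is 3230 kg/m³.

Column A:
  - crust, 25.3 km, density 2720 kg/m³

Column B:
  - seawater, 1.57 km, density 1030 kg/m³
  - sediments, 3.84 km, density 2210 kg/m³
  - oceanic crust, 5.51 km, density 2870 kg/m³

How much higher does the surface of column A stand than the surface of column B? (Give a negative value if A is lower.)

For any compensation level in the mantle, the mantle terms cancel and isostasy reduces to e = (Σt_A − Σt_B) − (Σ(ρt)_A − Σ(ρt)_B) / ρ_m.
Σt_A = 25.3 km; Σt_B = 10.92 km; Σ(ρt)_A = 68816; Σ(ρt)_B = 25917.2 (in km·kg/m³).
e = (25.3 − 10.92) − (68816 − 25917.2) / 3230 = 1.1 km.

1.1 km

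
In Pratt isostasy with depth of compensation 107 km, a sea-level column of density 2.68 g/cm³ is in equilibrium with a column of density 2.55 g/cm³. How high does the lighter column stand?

5.45 km

ρ_ref D = ρ (D + h) → h = D (ρ_ref − ρ)/ρ.
h = 107 km × (2.68 − 2.55)/2.55 = 5.45 km.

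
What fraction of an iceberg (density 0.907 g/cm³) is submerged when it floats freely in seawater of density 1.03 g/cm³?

Submerged fraction = ρ_obj/ρ_fluid = 0.907/1.03 = 0.881.

0.881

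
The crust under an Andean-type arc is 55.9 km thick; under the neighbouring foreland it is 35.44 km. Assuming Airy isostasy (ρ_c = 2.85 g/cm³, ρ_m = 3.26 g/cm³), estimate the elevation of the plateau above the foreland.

Excess crust Δ = 55.9 km − 35.44 km = 20.46 km, split between elevation h and root r with h + r = Δ.
Airy balance ρ_c h = (ρ_m − ρ_c) r gives r = h ρ_c/(ρ_m − ρ_c), so h (1 + ρ_c/(ρ_m − ρ_c)) = Δ, i.e. h = Δ (ρ_m − ρ_c)/ρ_m.
h = 20.46 km × 0.41/3.26 = 2.57 km.

2.57 km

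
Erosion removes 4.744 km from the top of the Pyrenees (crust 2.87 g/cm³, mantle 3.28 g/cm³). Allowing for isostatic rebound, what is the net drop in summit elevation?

0.593 km

Rebound u = e ρ_c/ρ_m = 4.744 km × 2.87/3.28 = 4.151 km.
Net surface drop = e − u = 4.744 km − 4.151 km = e (ρ_m − ρ_c)/ρ_m = 0.593 km.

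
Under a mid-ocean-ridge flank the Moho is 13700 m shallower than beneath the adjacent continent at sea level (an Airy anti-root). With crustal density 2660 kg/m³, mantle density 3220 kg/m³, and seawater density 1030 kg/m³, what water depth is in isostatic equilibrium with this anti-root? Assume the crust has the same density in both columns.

4710 m

Replacing a thickness d of crust by seawater at the top must be balanced by replacing crust with mantle at the base: d (ρ_c − ρ_w) = a (ρ_m − ρ_c).
d = a (ρ_m − ρ_c)/(ρ_c − ρ_w) = 13700 m × 560/1630 = 4710 m.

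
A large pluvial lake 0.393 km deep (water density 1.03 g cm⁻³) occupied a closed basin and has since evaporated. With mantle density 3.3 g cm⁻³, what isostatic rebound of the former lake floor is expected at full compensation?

u = d ρ_w/ρ_m = 0.393 km × 1.03/3.3 = 0.123 km.

0.123 km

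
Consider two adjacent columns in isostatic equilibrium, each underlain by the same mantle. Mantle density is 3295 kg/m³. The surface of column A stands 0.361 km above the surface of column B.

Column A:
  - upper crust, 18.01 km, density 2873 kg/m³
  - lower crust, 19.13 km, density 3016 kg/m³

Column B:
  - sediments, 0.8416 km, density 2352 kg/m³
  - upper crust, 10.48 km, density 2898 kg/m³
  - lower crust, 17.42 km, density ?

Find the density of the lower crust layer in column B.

Take the compensation level at the base of the deeper column (depth z_c below the surface of column A) and equate Σ ρ_i t_i down to z_c; mantle fills any gap and the z_c terms cancel.
Column A: 18.01×2873 + 19.13×3016 + (z_c − 37.14)×3295
Column B: 0.361×0 + 0.8416×2352 + 10.48×2898 + 17.42×ρ + (z_c − 0.361 − 28.7416)×3295
The z_c×3295 term appears on both sides and cancels. Collect the known terms of each column as K = Σ(ρt)_known − 3295 × (depth of known layers): K_A = 109438.81 − 3295×37.14 = −12937.49; K_B = 32350.4832 − 3295×(0.361 + 28.7416) = −63542.5838.
Balance: K_A = K_B + 17.42×ρ, so ρ = (K_A − K_B)/17.42 = 50605.1/17.42 = 2900 kg/m³.

2900 kg/m³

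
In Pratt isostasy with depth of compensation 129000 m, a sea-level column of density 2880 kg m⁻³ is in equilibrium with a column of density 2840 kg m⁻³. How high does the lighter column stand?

1820 m

ρ_ref D = ρ (D + h) → h = D (ρ_ref − ρ)/ρ.
h = 129000 m × (2880 − 2840)/2840 = 1820 m.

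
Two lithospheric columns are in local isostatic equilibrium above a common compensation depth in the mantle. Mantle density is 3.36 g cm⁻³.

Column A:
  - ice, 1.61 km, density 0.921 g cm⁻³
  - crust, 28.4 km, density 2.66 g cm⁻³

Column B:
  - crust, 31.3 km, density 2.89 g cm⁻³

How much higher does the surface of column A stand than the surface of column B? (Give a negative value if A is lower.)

For any compensation level in the mantle, the mantle terms cancel and isostasy reduces to e = (Σt_A − Σt_B) − (Σ(ρt)_A − Σ(ρt)_B) / ρ_m.
Σt_A = 30.01 km; Σt_B = 31.3 km; Σ(ρt)_A = 77.02681; Σ(ρt)_B = 90.457 (in km·g cm⁻³).
e = (30.01 − 31.3) − (77.02681 − 90.457) / 3.36 = 2.71 km.

2.71 km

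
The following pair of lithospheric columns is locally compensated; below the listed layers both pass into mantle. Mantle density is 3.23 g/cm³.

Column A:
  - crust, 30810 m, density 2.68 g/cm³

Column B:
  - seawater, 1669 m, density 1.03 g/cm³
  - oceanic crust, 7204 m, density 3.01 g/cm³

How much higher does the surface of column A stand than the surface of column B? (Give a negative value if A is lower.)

For any compensation level in the mantle, the mantle terms cancel and isostasy reduces to e = (Σt_A − Σt_B) − (Σ(ρt)_A − Σ(ρt)_B) / ρ_m.
Σt_A = 30810 m; Σt_B = 8873 m; Σ(ρt)_A = 82570.8; Σ(ρt)_B = 23403.11 (in m·g/cm³).
e = (30810 − 8873) − (82570.8 − 23403.11) / 3.23 = 3620 m.

3620 m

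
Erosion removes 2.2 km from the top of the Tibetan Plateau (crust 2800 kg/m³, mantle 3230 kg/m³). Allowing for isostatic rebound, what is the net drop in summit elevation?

Rebound u = e ρ_c/ρ_m = 2.2 km × 2800/3230 = 1.907 km.
Net surface drop = e − u = 2.2 km − 1.907 km = e (ρ_m − ρ_c)/ρ_m = 0.293 km.

0.293 km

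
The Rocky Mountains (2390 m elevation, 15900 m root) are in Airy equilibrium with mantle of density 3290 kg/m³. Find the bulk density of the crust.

2860 kg/m³

ρ_c h = (ρ_m − ρ_c) r → ρ_c (h + r) = ρ_m r → ρ_c = ρ_m r / (h + r).
ρ_c = 3290 × 15900 m / (2390 m + 15900 m) = 2860 kg/m³.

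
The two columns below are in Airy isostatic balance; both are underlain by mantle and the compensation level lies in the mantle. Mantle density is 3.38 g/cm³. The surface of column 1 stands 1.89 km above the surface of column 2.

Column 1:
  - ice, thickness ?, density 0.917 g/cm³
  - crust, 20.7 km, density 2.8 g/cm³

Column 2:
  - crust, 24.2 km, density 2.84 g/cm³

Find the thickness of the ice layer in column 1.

3.02 km

Take the compensation level at the base of the deeper column (depth z_c below the surface of column 1) and equate Σ ρ_i t_i down to z_c; mantle fills any gap and the z_c terms cancel.
Column 1: x×0.917 + 20.7×2.8 + (z_c − 20.7 − x)×3.38
Column 2: 1.89×0 + 24.2×2.84 + (z_c − 1.89 − 24.2)×3.38
The z_c×3.38 term appears on both sides and cancels. Collect the known terms of each column as K = Σ(ρt)_known − 3.38 × (depth of known layers): K_1 = 57.96 − 3.38×20.7 = −12.006; K_2 = 68.728 − 3.38×(1.89 + 24.2) = −19.4562.
Balance: K_1 − x×(3.38 − 0.917) = K_2, so x = (K_1 − K_2)/(3.38 − 0.917) = 7.4502/2.463 = 3.02 km.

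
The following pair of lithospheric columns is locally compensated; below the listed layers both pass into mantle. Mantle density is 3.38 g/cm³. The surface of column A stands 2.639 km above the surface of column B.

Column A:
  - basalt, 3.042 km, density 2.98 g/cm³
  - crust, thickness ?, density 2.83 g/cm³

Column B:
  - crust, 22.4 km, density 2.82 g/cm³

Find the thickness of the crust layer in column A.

Take the compensation level at the base of the deeper column (depth z_c below the surface of column A) and equate Σ ρ_i t_i down to z_c; mantle fills any gap and the z_c terms cancel.
Column A: 3.042×2.98 + x×2.83 + (z_c − 3.042 − x)×3.38
Column B: 2.639×0 + 22.4×2.82 + (z_c − 2.639 − 22.4)×3.38
The z_c×3.38 term appears on both sides and cancels. Collect the known terms of each column as K = Σ(ρt)_known − 3.38 × (depth of known layers): K_A = 9.06516 − 3.38×3.042 = −1.2168; K_B = 63.168 − 3.38×(2.639 + 22.4) = −21.46382.
Balance: K_A − x×(3.38 − 2.83) = K_B, so x = (K_A − K_B)/(3.38 − 2.83) = 20.247/0.55 = 36.8 km.

36.8 km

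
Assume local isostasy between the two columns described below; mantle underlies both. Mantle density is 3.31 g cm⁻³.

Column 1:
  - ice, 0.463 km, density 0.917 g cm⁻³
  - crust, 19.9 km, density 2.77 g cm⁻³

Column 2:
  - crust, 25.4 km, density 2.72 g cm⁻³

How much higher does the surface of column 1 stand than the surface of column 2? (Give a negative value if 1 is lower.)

For any compensation level in the mantle, the mantle terms cancel and isostasy reduces to e = (Σt_1 − Σt_2) − (Σ(ρt)_1 − Σ(ρt)_2) / ρ_m.
Σt_1 = 20.363 km; Σt_2 = 25.4 km; Σ(ρt)_1 = 55.547571; Σ(ρt)_2 = 69.088 (in km·g cm⁻³).
e = (20.363 − 25.4) − (55.547571 − 69.088) / 3.31 = −0.946 km.

−0.946 km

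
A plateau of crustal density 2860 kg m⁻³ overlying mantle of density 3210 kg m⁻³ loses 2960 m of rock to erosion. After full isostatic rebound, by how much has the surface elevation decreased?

323 m

Rebound u = e ρ_c/ρ_m = 2960 m × 2860/3210 = 2637 m.
Net surface drop = e − u = 2960 m − 2637 m = e (ρ_m − ρ_c)/ρ_m = 323 m.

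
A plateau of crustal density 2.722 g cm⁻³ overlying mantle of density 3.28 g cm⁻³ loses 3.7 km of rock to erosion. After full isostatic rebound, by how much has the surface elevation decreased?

0.629 km

Rebound u = e ρ_c/ρ_m = 3.7 km × 2.722/3.28 = 3.071 km.
Net surface drop = e − u = 3.7 km − 3.071 km = e (ρ_m − ρ_c)/ρ_m = 0.629 km.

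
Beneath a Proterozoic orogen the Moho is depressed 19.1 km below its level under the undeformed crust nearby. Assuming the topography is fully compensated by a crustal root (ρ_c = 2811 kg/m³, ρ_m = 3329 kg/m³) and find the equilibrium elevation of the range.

3.52 km

Balancing pressure at the compensation depth: ρ_c h = (ρ_m − ρ_c) r.
h = r (ρ_m − ρ_c) / ρ_c = 19.1 km × (3329 − 2811) / 2811 = 3.52 km.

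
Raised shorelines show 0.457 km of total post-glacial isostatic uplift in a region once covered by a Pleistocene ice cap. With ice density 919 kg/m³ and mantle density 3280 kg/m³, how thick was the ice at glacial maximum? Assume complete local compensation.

u = t ρ_ice/ρ_m → t = u ρ_m/ρ_ice = 0.457 km × 3280/919 = 1.63 km.

1.63 km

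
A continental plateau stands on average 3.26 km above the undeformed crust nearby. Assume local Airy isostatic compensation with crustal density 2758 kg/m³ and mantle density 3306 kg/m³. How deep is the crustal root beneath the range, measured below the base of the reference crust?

16.4 km

Isostatic balance requires: the weight of the topography is balanced by the buoyancy of the root, ρ_c h = (ρ_m − ρ_c) r.
r = h · ρ_c / (ρ_m − ρ_c) = 3.26 km × 2758 / (3306 − 2758) = 16.4 km.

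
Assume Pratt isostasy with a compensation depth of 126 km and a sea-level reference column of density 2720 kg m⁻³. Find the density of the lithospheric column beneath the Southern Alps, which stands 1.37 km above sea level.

2690 kg m⁻³

Pratt balance: ρ_ref D = ρ (D + h).
ρ = ρ_ref D/(D + h) = 2720 × 126 km/(126 km + 1.37 km) = 2690 kg m⁻³.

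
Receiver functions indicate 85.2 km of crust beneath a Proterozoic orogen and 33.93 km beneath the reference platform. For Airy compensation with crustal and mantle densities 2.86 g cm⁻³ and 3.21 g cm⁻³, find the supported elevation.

5.59 km

Excess crust Δ = 85.2 km − 33.93 km = 51.27 km, split between elevation h and root r with h + r = Δ.
Airy balance ρ_c h = (ρ_m − ρ_c) r gives r = h ρ_c/(ρ_m − ρ_c), so h (1 + ρ_c/(ρ_m − ρ_c)) = Δ, i.e. h = Δ (ρ_m − ρ_c)/ρ_m.
h = 51.27 km × 0.35/3.21 = 5.59 km.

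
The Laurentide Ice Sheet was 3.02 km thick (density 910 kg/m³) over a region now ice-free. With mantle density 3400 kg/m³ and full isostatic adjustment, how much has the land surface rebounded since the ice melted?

Removing the load lets mantle flow back in; uplift u satisfies ρ_ice t = ρ_m u.
u = t ρ_ice/ρ_m = 3.02 km × 910/3400 = 0.808 km.

0.808 km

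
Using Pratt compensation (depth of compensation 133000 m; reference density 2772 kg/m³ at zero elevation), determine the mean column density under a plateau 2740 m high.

Pratt balance: ρ_ref D = ρ (D + h).
ρ = ρ_ref D/(D + h) = 2772 × 133000 m/(133000 m + 2740 m) = 2720 kg/m³.

2720 kg/m³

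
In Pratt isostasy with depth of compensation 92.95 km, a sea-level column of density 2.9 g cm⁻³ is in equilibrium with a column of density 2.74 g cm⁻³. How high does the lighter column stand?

ρ_ref D = ρ (D + h) → h = D (ρ_ref − ρ)/ρ.
h = 92.95 km × (2.9 − 2.74)/2.74 = 5.43 km.

5.43 km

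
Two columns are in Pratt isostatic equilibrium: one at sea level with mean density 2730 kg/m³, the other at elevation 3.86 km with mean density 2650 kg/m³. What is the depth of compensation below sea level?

128 km

ρ_ref D = ρ (D + h) → D (ρ_ref − ρ) = ρ h.
D = ρ h/(ρ_ref − ρ) = 2650 × 3.86 km/(2730 − 2650) = 128 km.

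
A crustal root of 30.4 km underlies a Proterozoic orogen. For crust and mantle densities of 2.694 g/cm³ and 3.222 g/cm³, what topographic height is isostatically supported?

By Archimedes' principle applied to the lithosphere: ρ_c h = (ρ_m − ρ_c) r.
h = r (ρ_m − ρ_c) / ρ_c = 30.4 km × (3.222 − 2.694) / 2.694 = 5.96 km.

5.96 km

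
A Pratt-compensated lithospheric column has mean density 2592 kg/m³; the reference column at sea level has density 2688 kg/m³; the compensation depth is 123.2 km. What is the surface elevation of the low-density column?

ρ_ref D = ρ (D + h) → h = D (ρ_ref − ρ)/ρ.
h = 123.2 km × (2688 − 2592)/2592 = 4.56 km.

4.56 km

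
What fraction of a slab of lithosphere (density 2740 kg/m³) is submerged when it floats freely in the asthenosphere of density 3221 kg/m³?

0.851

Submerged fraction = ρ_obj/ρ_fluid = 2740/3221 = 0.851.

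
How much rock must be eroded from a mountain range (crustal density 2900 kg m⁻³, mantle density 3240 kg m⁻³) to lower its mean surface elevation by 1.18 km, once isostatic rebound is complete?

Net drop Δ = e − u = e − e ρ_c/ρ_m = e (ρ_m − ρ_c)/ρ_m.
e = Δ ρ_m/(ρ_m − ρ_c) = 1.18 km × 3240/340 = 11.2 km.

11.2 km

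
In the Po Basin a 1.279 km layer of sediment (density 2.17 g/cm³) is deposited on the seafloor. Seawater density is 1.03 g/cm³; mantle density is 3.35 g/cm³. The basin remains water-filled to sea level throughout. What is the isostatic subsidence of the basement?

Submarine loading: the sediment displaces seawater, and the subsidence is in turn flooded, so s (ρ_m − ρ_w) = t (ρ_sed − ρ_w).
s = 1.279 km × (2.17 − 1.03) / (3.35 − 1.03) = 0.628 km.

0.628 km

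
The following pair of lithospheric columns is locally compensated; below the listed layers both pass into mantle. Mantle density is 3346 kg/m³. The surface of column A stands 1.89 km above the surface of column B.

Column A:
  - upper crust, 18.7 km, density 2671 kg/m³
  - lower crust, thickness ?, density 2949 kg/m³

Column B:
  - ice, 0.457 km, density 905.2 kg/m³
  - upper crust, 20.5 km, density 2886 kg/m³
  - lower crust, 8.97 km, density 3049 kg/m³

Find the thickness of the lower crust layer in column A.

17.4 km

Take the compensation level at the base of the deeper column (depth z_c below the surface of column A) and equate Σ ρ_i t_i down to z_c; mantle fills any gap and the z_c terms cancel.
Column A: 18.7×2671 + x×2949 + (z_c − 18.7 − x)×3346
Column B: 1.89×0 + 0.457×905.2 + 20.5×2886 + 8.97×3049 + (z_c − 1.89 − 29.927)×3346
The z_c×3346 term appears on both sides and cancels. Collect the known terms of each column as K = Σ(ρt)_known − 3346 × (depth of known layers): K_A = 49947.7 − 3346×18.7 = −12622.5; K_B = 86926.2064 − 3346×(1.89 + 29.927) = −19533.4756.
Balance: K_A − x×(3346 − 2949) = K_B, so x = (K_A − K_B)/(3346 − 2949) = 6910.98/397 = 17.4 km.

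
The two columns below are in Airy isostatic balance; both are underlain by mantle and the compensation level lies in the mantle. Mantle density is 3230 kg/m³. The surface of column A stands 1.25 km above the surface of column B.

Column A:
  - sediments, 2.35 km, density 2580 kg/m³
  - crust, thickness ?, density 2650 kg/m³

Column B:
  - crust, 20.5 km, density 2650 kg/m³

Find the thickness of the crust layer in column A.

Take the compensation level at the base of the deeper column (depth z_c below the surface of column A) and equate Σ ρ_i t_i down to z_c; mantle fills any gap and the z_c terms cancel.
Column A: 2.35×2580 + x×2650 + (z_c − 2.35 − x)×3230
Column B: 1.25×0 + 20.5×2650 + (z_c − 1.25 − 20.5)×3230
The z_c×3230 term appears on both sides and cancels. Collect the known terms of each column as K = Σ(ρt)_known − 3230 × (depth of known layers): K_A = 6063 − 3230×2.35 = −1527.5; K_B = 54325 − 3230×(1.25 + 20.5) = −15927.5.
Balance: K_A − x×(3230 − 2650) = K_B, so x = (K_A − K_B)/(3230 − 2650) = 14400/580 = 24.8 km.

24.8 km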